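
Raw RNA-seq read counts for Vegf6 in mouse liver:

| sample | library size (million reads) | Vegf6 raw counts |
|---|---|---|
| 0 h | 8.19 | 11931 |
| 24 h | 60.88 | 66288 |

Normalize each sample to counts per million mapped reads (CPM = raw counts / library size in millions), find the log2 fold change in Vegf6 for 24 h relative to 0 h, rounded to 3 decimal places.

-0.420

CPM(0 h) = 11931 / 8.19 = 1456.7766
CPM(24 h) = 66288 / 60.88 = 1088.8305
Fold change = 1088.8305 / 1456.7766 = 0.74742
log2(0.74742) = -0.4200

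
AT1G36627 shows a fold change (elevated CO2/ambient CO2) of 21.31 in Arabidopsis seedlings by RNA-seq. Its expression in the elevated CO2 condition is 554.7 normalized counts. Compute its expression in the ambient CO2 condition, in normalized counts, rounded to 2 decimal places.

26.03

ambient CO2 expression = 554.7 / 21.31 = 26.03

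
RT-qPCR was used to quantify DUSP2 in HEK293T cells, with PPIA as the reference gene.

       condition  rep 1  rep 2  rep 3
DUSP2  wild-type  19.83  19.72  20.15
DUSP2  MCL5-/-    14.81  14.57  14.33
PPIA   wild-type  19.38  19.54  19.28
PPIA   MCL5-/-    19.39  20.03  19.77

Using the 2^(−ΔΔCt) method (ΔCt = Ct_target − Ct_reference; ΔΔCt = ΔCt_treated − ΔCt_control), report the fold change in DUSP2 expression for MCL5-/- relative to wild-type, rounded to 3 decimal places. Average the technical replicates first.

Mean Ct: DUSP2 wild-type 19.900; DUSP2 MCL5-/- 14.570; PPIA wild-type 19.400; PPIA MCL5-/- 19.730
ΔCt(wild-type) = 19.900 − 19.400 = 0.500
ΔCt(MCL5-/-) = 14.570 − 19.730 = -5.160
ΔΔCt = -5.160 − 0.500 = -5.660
Fold change = 2^(−(-5.660)) = 2^5.660 = 50.5626

50.563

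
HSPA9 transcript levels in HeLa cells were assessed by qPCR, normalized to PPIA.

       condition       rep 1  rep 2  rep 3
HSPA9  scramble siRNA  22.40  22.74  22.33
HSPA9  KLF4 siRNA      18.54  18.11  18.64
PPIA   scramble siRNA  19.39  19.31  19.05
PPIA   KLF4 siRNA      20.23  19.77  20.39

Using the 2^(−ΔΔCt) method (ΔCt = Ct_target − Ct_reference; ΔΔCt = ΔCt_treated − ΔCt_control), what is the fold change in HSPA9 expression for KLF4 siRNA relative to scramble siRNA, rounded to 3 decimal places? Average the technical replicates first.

30.696

Mean Ct: HSPA9 scramble siRNA 22.490; HSPA9 KLF4 siRNA 18.430; PPIA scramble siRNA 19.250; PPIA KLF4 siRNA 20.130
ΔCt(scramble siRNA) = 22.490 − 19.250 = 3.240
ΔCt(KLF4 siRNA) = 18.430 − 20.130 = -1.700
ΔΔCt = -1.700 − 3.240 = -4.940
Fold change = 2^(−(-4.940)) = 2^4.940 = 30.6965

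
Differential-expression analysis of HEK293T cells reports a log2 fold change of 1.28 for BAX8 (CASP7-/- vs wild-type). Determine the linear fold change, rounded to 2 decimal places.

2.43

Fold change = 2^(1.28) = 2.428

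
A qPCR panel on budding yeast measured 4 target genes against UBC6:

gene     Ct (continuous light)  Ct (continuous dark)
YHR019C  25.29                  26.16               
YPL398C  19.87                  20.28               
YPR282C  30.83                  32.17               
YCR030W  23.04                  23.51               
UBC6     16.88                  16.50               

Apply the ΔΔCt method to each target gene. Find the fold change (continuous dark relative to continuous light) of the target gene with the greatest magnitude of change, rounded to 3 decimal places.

YHR019C: ΔΔCt = (26.16−16.50) − (25.29−16.88) = 9.66 − 8.41 = 1.25; fold change = 2^-1.25 = 0.420
YPL398C: ΔΔCt = (20.28−16.50) − (19.87−16.88) = 3.78 − 2.99 = 0.79; fold change = 2^-0.79 = 0.578
YPR282C: ΔΔCt = (32.17−16.50) − (30.83−16.88) = 15.67 − 13.95 = 1.72; fold change = 2^-1.72 = 0.304
YCR030W: ΔΔCt = (23.51−16.50) − (23.04−16.88) = 7.01 − 6.16 = 0.85; fold change = 2^-0.85 = 0.555
YPR282C has the largest |ΔΔCt| = 1.72.

0.304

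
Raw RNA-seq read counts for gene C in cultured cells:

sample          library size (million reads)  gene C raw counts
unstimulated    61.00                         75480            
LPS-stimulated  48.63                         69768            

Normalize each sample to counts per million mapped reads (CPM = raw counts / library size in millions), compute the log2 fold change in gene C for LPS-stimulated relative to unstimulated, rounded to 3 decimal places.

CPM(unstimulated) = 75480 / 61.00 = 1237.3770
CPM(LPS-stimulated) = 69768 / 48.63 = 1434.6700
Fold change = 1434.6700 / 1237.3770 = 1.15944
log2(1.15944) = 0.2134

0.213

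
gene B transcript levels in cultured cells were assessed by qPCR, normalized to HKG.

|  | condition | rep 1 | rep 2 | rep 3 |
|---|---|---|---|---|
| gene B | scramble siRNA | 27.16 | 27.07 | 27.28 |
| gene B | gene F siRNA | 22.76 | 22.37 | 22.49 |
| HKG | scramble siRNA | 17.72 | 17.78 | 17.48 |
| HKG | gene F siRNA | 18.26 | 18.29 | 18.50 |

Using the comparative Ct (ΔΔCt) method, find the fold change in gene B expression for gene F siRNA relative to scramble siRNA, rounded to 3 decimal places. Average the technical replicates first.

39.947

Mean Ct: gene B scramble siRNA 27.170; gene B gene F siRNA 22.540; HKG scramble siRNA 17.660; HKG gene F siRNA 18.350
ΔCt(scramble siRNA) = 27.170 − 17.660 = 9.510
ΔCt(gene F siRNA) = 22.540 − 18.350 = 4.190
ΔΔCt = 4.190 − 9.510 = -5.320
Fold change = 2^(−(-5.320)) = 2^5.320 = 39.9466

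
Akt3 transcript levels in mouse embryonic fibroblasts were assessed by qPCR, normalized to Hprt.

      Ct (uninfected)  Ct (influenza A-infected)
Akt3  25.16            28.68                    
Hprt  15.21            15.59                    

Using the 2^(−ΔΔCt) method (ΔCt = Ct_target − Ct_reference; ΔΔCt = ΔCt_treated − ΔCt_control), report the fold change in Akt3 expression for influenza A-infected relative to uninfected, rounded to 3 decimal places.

ΔCt(uninfected) = 25.160 − 15.210 = 9.950
ΔCt(influenza A-infected) = 28.680 − 15.590 = 13.090
ΔΔCt = 13.090 − 9.950 = 3.140
Fold change = 2^(−3.140) = 0.1134

0.113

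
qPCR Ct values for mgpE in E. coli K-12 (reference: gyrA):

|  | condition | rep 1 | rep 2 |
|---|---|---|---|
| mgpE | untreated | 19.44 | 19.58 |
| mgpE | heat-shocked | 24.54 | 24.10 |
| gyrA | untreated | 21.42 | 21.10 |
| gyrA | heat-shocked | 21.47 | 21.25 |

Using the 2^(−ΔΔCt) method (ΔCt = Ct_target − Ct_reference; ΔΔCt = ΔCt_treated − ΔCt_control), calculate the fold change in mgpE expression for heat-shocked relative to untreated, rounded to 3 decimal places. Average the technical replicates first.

0.038

Mean Ct: mgpE untreated 19.510; mgpE heat-shocked 24.320; gyrA untreated 21.260; gyrA heat-shocked 21.360
ΔCt(untreated) = 19.510 − 21.260 = -1.750
ΔCt(heat-shocked) = 24.320 − 21.360 = 2.960
ΔΔCt = 2.960 − (-1.750) = 4.710
Fold change = 2^(−4.710) = 0.0382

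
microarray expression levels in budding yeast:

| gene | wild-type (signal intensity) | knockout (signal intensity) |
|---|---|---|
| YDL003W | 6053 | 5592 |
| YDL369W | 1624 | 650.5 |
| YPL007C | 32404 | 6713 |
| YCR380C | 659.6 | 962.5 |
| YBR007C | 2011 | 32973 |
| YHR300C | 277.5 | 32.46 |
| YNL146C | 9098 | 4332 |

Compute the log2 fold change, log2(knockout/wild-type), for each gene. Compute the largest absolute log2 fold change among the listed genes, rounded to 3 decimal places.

log2(5592/6053) = -0.114  (YDL003W)
log2(650.5/1624) = -1.320  (YDL369W)
log2(6713/32404) = -2.271  (YPL007C)
log2(962.5/659.6) = 0.545  (YCR380C)
log2(32973/2011) = 4.035  (YBR007C)
log2(32.46/277.5) = -3.096  (YHR300C)
log2(4332/9098) = -1.071  (YNL146C)
The largest magnitude belongs to YBR007C.

4.035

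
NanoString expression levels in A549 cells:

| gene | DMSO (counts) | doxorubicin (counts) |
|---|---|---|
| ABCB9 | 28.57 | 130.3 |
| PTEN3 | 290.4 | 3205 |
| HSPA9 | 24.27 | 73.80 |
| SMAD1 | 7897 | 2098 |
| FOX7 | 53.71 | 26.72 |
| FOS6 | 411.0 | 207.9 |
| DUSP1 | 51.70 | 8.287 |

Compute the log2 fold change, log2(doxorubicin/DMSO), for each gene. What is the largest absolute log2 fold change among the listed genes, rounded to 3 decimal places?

3.464

log2(130.3/28.57) = 2.189  (ABCB9)
log2(3205/290.4) = 3.464  (PTEN3)
log2(73.80/24.27) = 1.604  (HSPA9)
log2(2098/7897) = -1.912  (SMAD1)
log2(26.72/53.71) = -1.007  (FOX7)
log2(207.9/411.0) = -0.983  (FOS6)
log2(8.287/51.70) = -2.641  (DUSP1)
The largest magnitude belongs to PTEN3.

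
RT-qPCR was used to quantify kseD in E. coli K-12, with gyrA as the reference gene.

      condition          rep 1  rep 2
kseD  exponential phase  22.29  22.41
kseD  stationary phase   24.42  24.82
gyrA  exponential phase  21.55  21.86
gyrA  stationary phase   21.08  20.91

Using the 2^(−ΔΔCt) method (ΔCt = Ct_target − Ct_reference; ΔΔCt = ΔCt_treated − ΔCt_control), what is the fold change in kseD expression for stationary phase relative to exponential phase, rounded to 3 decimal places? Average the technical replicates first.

0.127

Mean Ct: kseD exponential phase 22.350; kseD stationary phase 24.620; gyrA exponential phase 21.705; gyrA stationary phase 20.995
ΔCt(exponential phase) = 22.350 − 21.705 = 0.645
ΔCt(stationary phase) = 24.620 − 20.995 = 3.625
ΔΔCt = 3.625 − 0.645 = 2.980
Fold change = 2^(−2.980) = 0.1267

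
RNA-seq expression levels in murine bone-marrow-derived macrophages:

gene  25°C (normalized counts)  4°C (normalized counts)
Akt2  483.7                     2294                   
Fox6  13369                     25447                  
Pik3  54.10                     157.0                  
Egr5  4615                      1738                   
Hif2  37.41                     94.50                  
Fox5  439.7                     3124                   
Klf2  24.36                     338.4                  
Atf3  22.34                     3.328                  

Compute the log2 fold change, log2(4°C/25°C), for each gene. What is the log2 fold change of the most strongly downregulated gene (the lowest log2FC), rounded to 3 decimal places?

-2.747

log2(2294/483.7) = 2.246  (Akt2)
log2(25447/13369) = 0.929  (Fox6)
log2(157.0/54.10) = 1.537  (Pik3)
log2(1738/4615) = -1.409  (Egr5)
log2(94.50/37.41) = 1.337  (Hif2)
log2(3124/439.7) = 2.829  (Fox5)
log2(338.4/24.36) = 3.796  (Klf2)
log2(3.328/22.34) = -2.747  (Atf3)
Atf3 is most strongly downregulated.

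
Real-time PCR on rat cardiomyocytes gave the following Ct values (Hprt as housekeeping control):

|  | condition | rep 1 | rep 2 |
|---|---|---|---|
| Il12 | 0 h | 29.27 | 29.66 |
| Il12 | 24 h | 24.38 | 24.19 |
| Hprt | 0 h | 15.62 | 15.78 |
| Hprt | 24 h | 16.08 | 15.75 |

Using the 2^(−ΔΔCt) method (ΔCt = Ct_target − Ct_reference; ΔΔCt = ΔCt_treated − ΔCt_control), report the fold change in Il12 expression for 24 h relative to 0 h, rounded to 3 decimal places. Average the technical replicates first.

Mean Ct: Il12 0 h 29.465; Il12 24 h 24.285; Hprt 0 h 15.700; Hprt 24 h 15.915
ΔCt(0 h) = 29.465 − 15.700 = 13.765
ΔCt(24 h) = 24.285 − 15.915 = 8.370
ΔΔCt = 8.370 − 13.765 = -5.395
Fold change = 2^(−(-5.395)) = 2^5.395 = 42.0782

42.078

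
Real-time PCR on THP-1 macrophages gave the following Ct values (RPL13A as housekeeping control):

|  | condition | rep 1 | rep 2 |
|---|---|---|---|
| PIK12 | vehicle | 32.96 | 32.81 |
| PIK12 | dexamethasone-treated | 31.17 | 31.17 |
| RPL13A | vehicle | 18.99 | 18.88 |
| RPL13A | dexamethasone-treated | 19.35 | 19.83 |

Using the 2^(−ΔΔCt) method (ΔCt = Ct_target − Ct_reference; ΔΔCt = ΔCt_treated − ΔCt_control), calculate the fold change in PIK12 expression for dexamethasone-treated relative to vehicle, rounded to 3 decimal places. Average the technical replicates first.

5.169

Mean Ct: PIK12 vehicle 32.885; PIK12 dexamethasone-treated 31.170; RPL13A vehicle 18.935; RPL13A dexamethasone-treated 19.590
ΔCt(vehicle) = 32.885 − 18.935 = 13.950
ΔCt(dexamethasone-treated) = 31.170 − 19.590 = 11.580
ΔΔCt = 11.580 − 13.950 = -2.370
Fold change = 2^(−(-2.370)) = 2^2.370 = 5.1694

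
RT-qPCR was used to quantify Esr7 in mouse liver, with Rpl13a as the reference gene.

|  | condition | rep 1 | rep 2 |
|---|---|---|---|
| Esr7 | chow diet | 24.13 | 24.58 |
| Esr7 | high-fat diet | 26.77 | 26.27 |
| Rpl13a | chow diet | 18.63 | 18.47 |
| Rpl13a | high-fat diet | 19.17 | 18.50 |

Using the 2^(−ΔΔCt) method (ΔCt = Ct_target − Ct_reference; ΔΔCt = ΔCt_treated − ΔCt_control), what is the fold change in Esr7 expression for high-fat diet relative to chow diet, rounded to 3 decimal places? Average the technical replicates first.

0.272

Mean Ct: Esr7 chow diet 24.355; Esr7 high-fat diet 26.520; Rpl13a chow diet 18.550; Rpl13a high-fat diet 18.835
ΔCt(chow diet) = 24.355 − 18.550 = 5.805
ΔCt(high-fat diet) = 26.520 − 18.835 = 7.685
ΔΔCt = 7.685 − 5.805 = 1.880
Fold change = 2^(−1.880) = 0.2717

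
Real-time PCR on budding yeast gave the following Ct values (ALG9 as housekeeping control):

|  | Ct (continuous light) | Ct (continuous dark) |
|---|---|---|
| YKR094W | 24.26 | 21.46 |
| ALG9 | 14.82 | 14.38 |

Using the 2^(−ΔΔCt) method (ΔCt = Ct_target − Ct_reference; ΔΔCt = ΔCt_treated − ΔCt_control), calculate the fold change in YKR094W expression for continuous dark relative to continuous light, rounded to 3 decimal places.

5.134

ΔCt(continuous light) = 24.260 − 14.820 = 9.440
ΔCt(continuous dark) = 21.460 − 14.380 = 7.080
ΔΔCt = 7.080 − 9.440 = -2.360
Fold change = 2^(−(-2.360)) = 2^2.360 = 5.1337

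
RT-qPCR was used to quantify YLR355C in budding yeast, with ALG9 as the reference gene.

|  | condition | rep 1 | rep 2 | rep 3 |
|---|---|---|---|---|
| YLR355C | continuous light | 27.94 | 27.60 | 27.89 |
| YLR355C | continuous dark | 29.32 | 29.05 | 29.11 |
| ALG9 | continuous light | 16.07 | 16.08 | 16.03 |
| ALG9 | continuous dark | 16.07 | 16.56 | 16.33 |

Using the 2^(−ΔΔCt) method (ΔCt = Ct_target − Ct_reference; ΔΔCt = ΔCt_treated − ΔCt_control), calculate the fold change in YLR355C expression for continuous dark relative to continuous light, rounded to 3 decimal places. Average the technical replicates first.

0.470

Mean Ct: YLR355C continuous light 27.810; YLR355C continuous dark 29.160; ALG9 continuous light 16.060; ALG9 continuous dark 16.320
ΔCt(continuous light) = 27.810 − 16.060 = 11.750
ΔCt(continuous dark) = 29.160 − 16.320 = 12.840
ΔΔCt = 12.840 − 11.750 = 1.090
Fold change = 2^(−1.090) = 0.4698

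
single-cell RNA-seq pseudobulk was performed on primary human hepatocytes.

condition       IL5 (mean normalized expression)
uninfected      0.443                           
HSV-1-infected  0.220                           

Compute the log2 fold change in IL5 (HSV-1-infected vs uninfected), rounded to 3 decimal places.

Fold change = 0.220 / 0.443 = 0.4966
log2(0.4966) = -1.0098

-1.010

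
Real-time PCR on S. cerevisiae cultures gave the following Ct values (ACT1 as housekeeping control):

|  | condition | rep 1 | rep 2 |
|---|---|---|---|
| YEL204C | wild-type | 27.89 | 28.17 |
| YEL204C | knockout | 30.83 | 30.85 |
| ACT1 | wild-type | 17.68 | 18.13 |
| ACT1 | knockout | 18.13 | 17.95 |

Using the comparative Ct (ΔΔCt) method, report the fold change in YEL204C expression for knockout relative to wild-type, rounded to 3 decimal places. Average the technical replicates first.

0.157

Mean Ct: YEL204C wild-type 28.030; YEL204C knockout 30.840; ACT1 wild-type 17.905; ACT1 knockout 18.040
ΔCt(wild-type) = 28.030 − 17.905 = 10.125
ΔCt(knockout) = 30.840 − 18.040 = 12.800
ΔΔCt = 12.800 − 10.125 = 2.675
Fold change = 2^(−2.675) = 0.1566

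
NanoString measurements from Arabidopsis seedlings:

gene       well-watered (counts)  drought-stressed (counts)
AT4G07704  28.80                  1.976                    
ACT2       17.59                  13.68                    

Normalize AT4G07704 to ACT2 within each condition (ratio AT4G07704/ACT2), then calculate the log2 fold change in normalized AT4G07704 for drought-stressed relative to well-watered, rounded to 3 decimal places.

-3.503

AT4G07704/ACT2 (well-watered) = 28.80 / 17.59 = 1.6373
AT4G07704/ACT2 (drought-stressed) = 1.976 / 13.68 = 0.14444
Fold change = 0.14444 / 1.6373 = 0.0882
log2(0.0882) = -3.5027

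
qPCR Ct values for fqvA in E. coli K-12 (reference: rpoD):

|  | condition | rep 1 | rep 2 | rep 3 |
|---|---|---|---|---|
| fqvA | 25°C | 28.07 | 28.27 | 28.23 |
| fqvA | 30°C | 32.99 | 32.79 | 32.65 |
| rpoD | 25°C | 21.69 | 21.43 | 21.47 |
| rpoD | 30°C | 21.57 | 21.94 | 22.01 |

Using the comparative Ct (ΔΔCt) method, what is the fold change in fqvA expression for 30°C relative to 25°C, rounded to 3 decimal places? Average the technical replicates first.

0.050

Mean Ct: fqvA 25°C 28.190; fqvA 30°C 32.810; rpoD 25°C 21.530; rpoD 30°C 21.840
ΔCt(25°C) = 28.190 − 21.530 = 6.660
ΔCt(30°C) = 32.810 − 21.840 = 10.970
ΔΔCt = 10.970 − 6.660 = 4.310
Fold change = 2^(−4.310) = 0.0504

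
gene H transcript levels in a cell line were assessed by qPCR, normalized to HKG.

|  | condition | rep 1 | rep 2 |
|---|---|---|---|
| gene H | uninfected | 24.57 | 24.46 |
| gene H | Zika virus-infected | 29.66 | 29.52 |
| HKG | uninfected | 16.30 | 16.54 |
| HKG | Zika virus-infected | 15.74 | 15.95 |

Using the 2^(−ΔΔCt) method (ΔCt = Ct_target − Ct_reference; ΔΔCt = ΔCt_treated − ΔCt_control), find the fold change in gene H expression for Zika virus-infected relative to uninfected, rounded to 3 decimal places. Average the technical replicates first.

0.020

Mean Ct: gene H uninfected 24.515; gene H Zika virus-infected 29.590; HKG uninfected 16.420; HKG Zika virus-infected 15.845
ΔCt(uninfected) = 24.515 − 16.420 = 8.095
ΔCt(Zika virus-infected) = 29.590 − 15.845 = 13.745
ΔΔCt = 13.745 − 8.095 = 5.650
Fold change = 2^(−5.650) = 0.0199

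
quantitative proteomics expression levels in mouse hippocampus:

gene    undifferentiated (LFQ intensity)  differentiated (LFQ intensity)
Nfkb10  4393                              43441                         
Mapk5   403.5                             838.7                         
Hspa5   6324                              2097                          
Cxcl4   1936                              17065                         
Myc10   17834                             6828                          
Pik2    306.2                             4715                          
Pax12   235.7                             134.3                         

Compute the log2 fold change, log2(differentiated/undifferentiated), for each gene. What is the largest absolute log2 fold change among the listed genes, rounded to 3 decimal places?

log2(43441/4393) = 3.306  (Nfkb10)
log2(838.7/403.5) = 1.056  (Mapk5)
log2(2097/6324) = -1.593  (Hspa5)
log2(17065/1936) = 3.140  (Cxcl4)
log2(6828/17834) = -1.385  (Myc10)
log2(4715/306.2) = 3.945  (Pik2)
log2(134.3/235.7) = -0.811  (Pax12)
The largest magnitude belongs to Pik2.

3.945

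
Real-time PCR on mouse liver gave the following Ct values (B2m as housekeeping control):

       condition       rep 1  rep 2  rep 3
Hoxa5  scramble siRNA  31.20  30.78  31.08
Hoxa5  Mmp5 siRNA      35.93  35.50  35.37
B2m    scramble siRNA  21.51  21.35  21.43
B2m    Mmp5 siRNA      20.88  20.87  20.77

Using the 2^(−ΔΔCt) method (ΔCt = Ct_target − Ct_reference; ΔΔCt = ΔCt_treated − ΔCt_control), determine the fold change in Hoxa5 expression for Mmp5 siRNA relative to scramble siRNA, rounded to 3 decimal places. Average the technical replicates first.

0.028

Mean Ct: Hoxa5 scramble siRNA 31.020; Hoxa5 Mmp5 siRNA 35.600; B2m scramble siRNA 21.430; B2m Mmp5 siRNA 20.840
ΔCt(scramble siRNA) = 31.020 − 21.430 = 9.590
ΔCt(Mmp5 siRNA) = 35.600 − 20.840 = 14.760
ΔΔCt = 14.760 − 9.590 = 5.170
Fold change = 2^(−5.170) = 0.0278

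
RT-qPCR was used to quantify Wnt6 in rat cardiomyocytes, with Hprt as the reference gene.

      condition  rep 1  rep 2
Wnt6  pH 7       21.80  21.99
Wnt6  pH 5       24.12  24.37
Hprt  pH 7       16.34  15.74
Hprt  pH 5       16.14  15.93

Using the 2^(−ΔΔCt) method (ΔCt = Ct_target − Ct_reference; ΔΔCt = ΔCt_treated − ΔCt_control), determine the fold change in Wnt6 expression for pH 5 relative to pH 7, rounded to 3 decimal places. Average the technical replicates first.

Mean Ct: Wnt6 pH 7 21.895; Wnt6 pH 5 24.245; Hprt pH 7 16.040; Hprt pH 5 16.035
ΔCt(pH 7) = 21.895 − 16.040 = 5.855
ΔCt(pH 5) = 24.245 − 16.035 = 8.210
ΔΔCt = 8.210 − 5.855 = 2.355
Fold change = 2^(−2.355) = 0.1955

0.195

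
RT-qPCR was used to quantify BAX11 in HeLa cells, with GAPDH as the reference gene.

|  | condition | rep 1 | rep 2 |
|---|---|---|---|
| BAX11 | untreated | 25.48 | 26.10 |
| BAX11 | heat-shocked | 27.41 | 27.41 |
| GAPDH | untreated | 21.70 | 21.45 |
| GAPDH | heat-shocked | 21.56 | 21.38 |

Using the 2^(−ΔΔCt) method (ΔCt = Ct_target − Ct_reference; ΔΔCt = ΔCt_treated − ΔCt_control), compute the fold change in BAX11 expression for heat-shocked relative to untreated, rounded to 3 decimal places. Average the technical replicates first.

0.302

Mean Ct: BAX11 untreated 25.790; BAX11 heat-shocked 27.410; GAPDH untreated 21.575; GAPDH heat-shocked 21.470
ΔCt(untreated) = 25.790 − 21.575 = 4.215
ΔCt(heat-shocked) = 27.410 − 21.470 = 5.940
ΔΔCt = 5.940 − 4.215 = 1.725
Fold change = 2^(−1.725) = 0.3025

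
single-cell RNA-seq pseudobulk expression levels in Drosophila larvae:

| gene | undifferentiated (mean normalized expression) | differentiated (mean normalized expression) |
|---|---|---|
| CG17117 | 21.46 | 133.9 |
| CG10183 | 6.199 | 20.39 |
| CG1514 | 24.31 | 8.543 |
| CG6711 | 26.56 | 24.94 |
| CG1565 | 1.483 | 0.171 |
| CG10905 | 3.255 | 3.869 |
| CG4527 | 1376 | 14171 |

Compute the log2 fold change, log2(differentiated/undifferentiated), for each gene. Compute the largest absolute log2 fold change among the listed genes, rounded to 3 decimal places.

log2(133.9/21.46) = 2.641  (CG17117)
log2(20.39/6.199) = 1.718  (CG10183)
log2(8.543/24.31) = -1.509  (CG1514)
log2(24.94/26.56) = -0.091  (CG6711)
log2(0.171/1.483) = -3.116  (CG1565)
log2(3.869/3.255) = 0.249  (CG10905)
log2(14171/1376) = 3.364  (CG4527)
The largest magnitude belongs to CG4527.

3.364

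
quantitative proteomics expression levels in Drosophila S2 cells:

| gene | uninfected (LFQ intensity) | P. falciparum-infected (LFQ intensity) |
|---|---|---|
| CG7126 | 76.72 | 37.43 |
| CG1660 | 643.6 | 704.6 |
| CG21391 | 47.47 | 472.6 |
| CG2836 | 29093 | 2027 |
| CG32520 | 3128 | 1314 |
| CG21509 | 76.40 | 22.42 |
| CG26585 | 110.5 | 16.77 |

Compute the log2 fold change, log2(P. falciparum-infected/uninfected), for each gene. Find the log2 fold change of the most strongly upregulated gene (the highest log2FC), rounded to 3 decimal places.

3.316

log2(37.43/76.72) = -1.035  (CG7126)
log2(704.6/643.6) = 0.131  (CG1660)
log2(472.6/47.47) = 3.316  (CG21391)
log2(2027/29093) = -3.843  (CG2836)
log2(1314/3128) = -1.251  (CG32520)
log2(22.42/76.40) = -1.769  (CG21509)
log2(16.77/110.5) = -2.720  (CG26585)
CG21391 is most strongly upregulated.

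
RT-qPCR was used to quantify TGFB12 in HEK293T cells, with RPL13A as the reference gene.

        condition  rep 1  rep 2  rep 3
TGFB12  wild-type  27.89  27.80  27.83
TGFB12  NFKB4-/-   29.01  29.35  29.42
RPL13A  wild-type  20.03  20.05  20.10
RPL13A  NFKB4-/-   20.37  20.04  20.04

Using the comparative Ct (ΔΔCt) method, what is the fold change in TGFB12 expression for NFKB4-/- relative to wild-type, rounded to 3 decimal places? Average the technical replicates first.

Mean Ct: TGFB12 wild-type 27.840; TGFB12 NFKB4-/- 29.260; RPL13A wild-type 20.060; RPL13A NFKB4-/- 20.150
ΔCt(wild-type) = 27.840 − 20.060 = 7.780
ΔCt(NFKB4-/-) = 29.260 − 20.150 = 9.110
ΔΔCt = 9.110 − 7.780 = 1.330
Fold change = 2^(−1.330) = 0.3978

0.398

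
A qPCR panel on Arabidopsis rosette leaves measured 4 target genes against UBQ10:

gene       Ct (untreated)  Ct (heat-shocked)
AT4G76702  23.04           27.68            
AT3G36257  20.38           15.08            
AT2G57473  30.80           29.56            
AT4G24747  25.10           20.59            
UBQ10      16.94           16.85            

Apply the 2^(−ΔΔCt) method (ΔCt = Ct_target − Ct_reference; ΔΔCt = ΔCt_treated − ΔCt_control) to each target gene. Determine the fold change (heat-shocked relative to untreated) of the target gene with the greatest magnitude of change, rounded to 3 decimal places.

AT4G76702: ΔΔCt = (27.68−16.85) − (23.04−16.94) = 10.83 − 6.10 = 4.73; fold change = 2^-4.73 = 0.038
AT3G36257: ΔΔCt = (15.08−16.85) − (20.38−16.94) = -1.77 − 3.44 = -5.21; fold change = 2^5.21 = 37.014
AT2G57473: ΔΔCt = (29.56−16.85) − (30.80−16.94) = 12.71 − 13.86 = -1.15; fold change = 2^1.15 = 2.219
AT4G24747: ΔΔCt = (20.59−16.85) − (25.10−16.94) = 3.74 − 8.16 = -4.42; fold change = 2^4.42 = 21.407
AT3G36257 has the largest |ΔΔCt| = 5.21.

37.014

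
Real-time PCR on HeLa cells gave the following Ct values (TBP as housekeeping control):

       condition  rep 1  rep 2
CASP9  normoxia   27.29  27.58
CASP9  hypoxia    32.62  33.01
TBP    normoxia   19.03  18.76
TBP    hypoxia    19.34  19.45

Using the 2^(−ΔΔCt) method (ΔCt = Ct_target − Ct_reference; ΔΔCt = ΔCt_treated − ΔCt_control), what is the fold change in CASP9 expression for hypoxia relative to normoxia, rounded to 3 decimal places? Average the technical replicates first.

0.034

Mean Ct: CASP9 normoxia 27.435; CASP9 hypoxia 32.815; TBP normoxia 18.895; TBP hypoxia 19.395
ΔCt(normoxia) = 27.435 − 18.895 = 8.540
ΔCt(hypoxia) = 32.815 − 19.395 = 13.420
ΔΔCt = 13.420 − 8.540 = 4.880
Fold change = 2^(−4.880) = 0.0340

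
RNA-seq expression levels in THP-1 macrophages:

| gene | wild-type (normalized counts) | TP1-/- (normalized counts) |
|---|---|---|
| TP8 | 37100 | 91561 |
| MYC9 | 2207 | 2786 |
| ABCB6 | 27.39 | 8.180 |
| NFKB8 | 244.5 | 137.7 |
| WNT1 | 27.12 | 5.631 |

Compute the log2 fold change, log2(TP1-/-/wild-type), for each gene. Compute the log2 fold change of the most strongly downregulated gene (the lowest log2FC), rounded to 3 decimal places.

log2(91561/37100) = 1.303  (TP8)
log2(2786/2207) = 0.336  (MYC9)
log2(8.180/27.39) = -1.743  (ABCB6)
log2(137.7/244.5) = -0.828  (NFKB8)
log2(5.631/27.12) = -2.268  (WNT1)
WNT1 is most strongly downregulated.

-2.268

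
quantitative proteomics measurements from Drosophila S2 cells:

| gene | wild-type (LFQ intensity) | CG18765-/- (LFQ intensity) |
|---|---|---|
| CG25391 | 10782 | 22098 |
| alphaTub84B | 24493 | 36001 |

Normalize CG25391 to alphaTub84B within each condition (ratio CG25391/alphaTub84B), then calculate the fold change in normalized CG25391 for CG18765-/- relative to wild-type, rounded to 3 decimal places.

CG25391/alphaTub84B (wild-type) = 10782 / 24493 = 0.44021
CG25391/alphaTub84B (CG18765-/-) = 22098 / 36001 = 0.61382
Fold change = 0.61382 / 0.44021 = 1.3944

1.394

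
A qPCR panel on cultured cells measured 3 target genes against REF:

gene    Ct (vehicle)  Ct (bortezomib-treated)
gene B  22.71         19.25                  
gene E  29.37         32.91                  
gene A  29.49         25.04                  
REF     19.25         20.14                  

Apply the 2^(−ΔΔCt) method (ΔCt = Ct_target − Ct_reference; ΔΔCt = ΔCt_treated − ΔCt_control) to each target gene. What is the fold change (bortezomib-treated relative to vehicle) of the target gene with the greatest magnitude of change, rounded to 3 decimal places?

40.504

gene B: ΔΔCt = (19.25−20.14) − (22.71−19.25) = -0.89 − 3.46 = -4.35; fold change = 2^4.35 = 20.393
gene E: ΔΔCt = (32.91−20.14) − (29.37−19.25) = 12.77 − 10.12 = 2.65; fold change = 2^-2.65 = 0.159
gene A: ΔΔCt = (25.04−20.14) − (29.49−19.25) = 4.90 − 10.24 = -5.34; fold change = 2^5.34 = 40.504
gene A has the largest |ΔΔCt| = 5.34.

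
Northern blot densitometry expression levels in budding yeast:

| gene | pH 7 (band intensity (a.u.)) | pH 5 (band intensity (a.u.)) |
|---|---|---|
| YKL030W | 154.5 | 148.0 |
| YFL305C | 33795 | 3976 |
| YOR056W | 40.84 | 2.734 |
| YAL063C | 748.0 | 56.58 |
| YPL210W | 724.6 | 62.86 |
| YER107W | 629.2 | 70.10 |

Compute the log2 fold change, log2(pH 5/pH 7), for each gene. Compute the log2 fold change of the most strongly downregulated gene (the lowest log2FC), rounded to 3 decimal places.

-3.901

log2(148.0/154.5) = -0.062  (YKL030W)
log2(3976/33795) = -3.087  (YFL305C)
log2(2.734/40.84) = -3.901  (YOR056W)
log2(56.58/748.0) = -3.725  (YAL063C)
log2(62.86/724.6) = -3.527  (YPL210W)
log2(70.10/629.2) = -3.166  (YER107W)
YOR056W is most strongly downregulated.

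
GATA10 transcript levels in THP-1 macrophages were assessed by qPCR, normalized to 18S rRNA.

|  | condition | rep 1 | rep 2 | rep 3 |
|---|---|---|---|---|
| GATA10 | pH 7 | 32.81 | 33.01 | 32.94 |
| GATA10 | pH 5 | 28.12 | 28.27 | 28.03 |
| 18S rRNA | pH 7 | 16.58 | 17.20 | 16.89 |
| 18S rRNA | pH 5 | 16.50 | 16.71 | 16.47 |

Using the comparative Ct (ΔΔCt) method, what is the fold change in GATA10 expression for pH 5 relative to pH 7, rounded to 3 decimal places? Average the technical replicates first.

Mean Ct: GATA10 pH 7 32.920; GATA10 pH 5 28.140; 18S rRNA pH 7 16.890; 18S rRNA pH 5 16.560
ΔCt(pH 7) = 32.920 − 16.890 = 16.030
ΔCt(pH 5) = 28.140 − 16.560 = 11.580
ΔΔCt = 11.580 − 16.030 = -4.450
Fold change = 2^(−(-4.450)) = 2^4.450 = 21.8566

21.857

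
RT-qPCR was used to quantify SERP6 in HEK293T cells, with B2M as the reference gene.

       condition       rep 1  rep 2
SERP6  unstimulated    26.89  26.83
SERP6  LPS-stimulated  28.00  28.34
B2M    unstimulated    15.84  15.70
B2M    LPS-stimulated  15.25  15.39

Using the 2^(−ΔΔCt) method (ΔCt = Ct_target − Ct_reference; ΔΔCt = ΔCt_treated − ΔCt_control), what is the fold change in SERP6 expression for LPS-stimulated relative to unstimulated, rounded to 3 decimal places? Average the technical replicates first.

0.295

Mean Ct: SERP6 unstimulated 26.860; SERP6 LPS-stimulated 28.170; B2M unstimulated 15.770; B2M LPS-stimulated 15.320
ΔCt(unstimulated) = 26.860 − 15.770 = 11.090
ΔCt(LPS-stimulated) = 28.170 − 15.320 = 12.850
ΔΔCt = 12.850 − 11.090 = 1.760
Fold change = 2^(−1.760) = 0.2952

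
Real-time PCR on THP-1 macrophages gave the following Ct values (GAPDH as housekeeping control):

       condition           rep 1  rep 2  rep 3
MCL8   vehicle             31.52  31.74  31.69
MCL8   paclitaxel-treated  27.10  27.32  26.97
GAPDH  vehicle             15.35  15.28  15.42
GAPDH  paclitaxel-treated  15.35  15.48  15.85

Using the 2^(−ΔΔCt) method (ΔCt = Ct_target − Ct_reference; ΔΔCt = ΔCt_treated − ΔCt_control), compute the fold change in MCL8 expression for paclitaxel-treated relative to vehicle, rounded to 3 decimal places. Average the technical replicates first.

26.538

Mean Ct: MCL8 vehicle 31.650; MCL8 paclitaxel-treated 27.130; GAPDH vehicle 15.350; GAPDH paclitaxel-treated 15.560
ΔCt(vehicle) = 31.650 − 15.350 = 16.300
ΔCt(paclitaxel-treated) = 27.130 − 15.560 = 11.570
ΔΔCt = 11.570 − 16.300 = -4.730
Fold change = 2^(−(-4.730)) = 2^4.730 = 26.5382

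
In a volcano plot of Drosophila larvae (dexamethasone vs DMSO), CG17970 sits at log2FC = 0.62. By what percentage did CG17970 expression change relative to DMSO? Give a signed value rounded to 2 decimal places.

53.69%

Fold change = 2^(0.62) = 1.5369
Percent change = (FC − 1) × 100% = (1.5369 − 1) × 100 = 53.69%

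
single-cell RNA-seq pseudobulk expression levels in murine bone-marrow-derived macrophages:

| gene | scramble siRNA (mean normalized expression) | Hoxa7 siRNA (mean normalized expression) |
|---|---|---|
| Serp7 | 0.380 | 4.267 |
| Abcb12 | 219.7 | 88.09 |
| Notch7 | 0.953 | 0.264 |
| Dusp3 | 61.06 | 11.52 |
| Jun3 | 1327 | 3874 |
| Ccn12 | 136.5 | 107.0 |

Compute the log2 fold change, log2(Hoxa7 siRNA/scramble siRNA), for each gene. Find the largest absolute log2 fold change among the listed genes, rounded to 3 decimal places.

log2(4.267/0.380) = 3.489  (Serp7)
log2(88.09/219.7) = -1.318  (Abcb12)
log2(0.264/0.953) = -1.852  (Notch7)
log2(11.52/61.06) = -2.406  (Dusp3)
log2(3874/1327) = 1.546  (Jun3)
log2(107.0/136.5) = -0.351  (Ccn12)
The largest magnitude belongs to Serp7.

3.489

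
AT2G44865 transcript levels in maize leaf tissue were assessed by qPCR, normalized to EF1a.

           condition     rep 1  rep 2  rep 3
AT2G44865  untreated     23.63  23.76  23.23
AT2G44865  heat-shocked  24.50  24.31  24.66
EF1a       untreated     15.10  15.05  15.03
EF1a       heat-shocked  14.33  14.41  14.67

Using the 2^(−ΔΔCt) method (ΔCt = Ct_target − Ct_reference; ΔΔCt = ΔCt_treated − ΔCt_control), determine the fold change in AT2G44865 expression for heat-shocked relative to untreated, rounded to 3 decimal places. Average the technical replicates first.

Mean Ct: AT2G44865 untreated 23.540; AT2G44865 heat-shocked 24.490; EF1a untreated 15.060; EF1a heat-shocked 14.470
ΔCt(untreated) = 23.540 − 15.060 = 8.480
ΔCt(heat-shocked) = 24.490 − 14.470 = 10.020
ΔΔCt = 10.020 − 8.480 = 1.540
Fold change = 2^(−1.540) = 0.3439

0.344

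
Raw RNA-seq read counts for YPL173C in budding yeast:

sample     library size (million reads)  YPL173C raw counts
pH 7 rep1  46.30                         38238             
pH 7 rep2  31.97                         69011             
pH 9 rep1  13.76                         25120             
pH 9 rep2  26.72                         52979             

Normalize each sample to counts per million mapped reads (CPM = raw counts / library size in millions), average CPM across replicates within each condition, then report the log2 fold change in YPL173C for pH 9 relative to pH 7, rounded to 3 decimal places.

CPM(pH 7 rep1) = 38238 / 46.30 = 825.8747
CPM(pH 7 rep2) = 69011 / 31.97 = 2158.6175
CPM(pH 9 rep1) = 25120 / 13.76 = 1825.5814
CPM(pH 9 rep2) = 52979 / 26.72 = 1982.7470
mean CPM(pH 7) = 1492.2461; mean CPM(pH 9) = 1904.1642
Fold change = 1904.1642 / 1492.2461 = 1.27604
log2(1.27604) = 0.3517

0.352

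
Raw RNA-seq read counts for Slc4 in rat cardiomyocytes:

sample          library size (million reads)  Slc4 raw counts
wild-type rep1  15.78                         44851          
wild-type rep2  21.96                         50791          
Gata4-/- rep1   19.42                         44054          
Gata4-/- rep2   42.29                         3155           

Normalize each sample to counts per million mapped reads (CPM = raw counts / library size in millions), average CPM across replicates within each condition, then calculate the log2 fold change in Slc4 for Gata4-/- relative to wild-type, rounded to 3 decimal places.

CPM(wild-type rep1) = 44851 / 15.78 = 2842.2687
CPM(wild-type rep2) = 50791 / 21.96 = 2312.8871
CPM(Gata4-/- rep1) = 44054 / 19.42 = 2268.4861
CPM(Gata4-/- rep2) = 3155 / 42.29 = 74.6039
mean CPM(wild-type) = 2577.5779; mean CPM(Gata4-/-) = 1171.5450
Fold change = 1171.5450 / 2577.5779 = 0.45451
log2(0.45451) = -1.1376

-1.138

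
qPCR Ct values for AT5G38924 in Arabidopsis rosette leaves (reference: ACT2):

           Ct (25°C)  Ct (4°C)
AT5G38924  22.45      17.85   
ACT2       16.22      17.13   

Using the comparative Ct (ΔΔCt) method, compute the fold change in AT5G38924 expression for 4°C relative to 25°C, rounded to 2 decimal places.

45.57

ΔCt(25°C) = 22.450 − 16.220 = 6.230
ΔCt(4°C) = 17.850 − 17.130 = 0.720
ΔΔCt = 0.720 − 6.230 = -5.510
Fold change = 2^(−(-5.510)) = 2^5.510 = 45.570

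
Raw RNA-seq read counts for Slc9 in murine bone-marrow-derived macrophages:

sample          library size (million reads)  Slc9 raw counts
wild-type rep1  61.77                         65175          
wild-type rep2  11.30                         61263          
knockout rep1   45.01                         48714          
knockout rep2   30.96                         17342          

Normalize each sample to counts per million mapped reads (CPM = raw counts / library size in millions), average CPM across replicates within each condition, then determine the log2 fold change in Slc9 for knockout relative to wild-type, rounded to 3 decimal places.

CPM(wild-type rep1) = 65175 / 61.77 = 1055.1238
CPM(wild-type rep2) = 61263 / 11.30 = 5421.5044
CPM(knockout rep1) = 48714 / 45.01 = 1082.2928
CPM(knockout rep2) = 17342 / 30.96 = 560.1421
mean CPM(wild-type) = 3238.3141; mean CPM(knockout) = 821.2175
Fold change = 821.2175 / 3238.3141 = 0.25359
log2(0.25359) = -1.9794

-1.979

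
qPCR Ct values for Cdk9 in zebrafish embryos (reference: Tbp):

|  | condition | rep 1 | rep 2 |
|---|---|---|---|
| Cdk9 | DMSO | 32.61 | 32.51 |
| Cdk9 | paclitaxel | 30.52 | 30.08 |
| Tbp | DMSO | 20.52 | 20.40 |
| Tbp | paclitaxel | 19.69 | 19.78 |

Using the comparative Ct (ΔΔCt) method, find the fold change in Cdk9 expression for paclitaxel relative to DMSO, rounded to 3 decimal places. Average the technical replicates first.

Mean Ct: Cdk9 DMSO 32.560; Cdk9 paclitaxel 30.300; Tbp DMSO 20.460; Tbp paclitaxel 19.735
ΔCt(DMSO) = 32.560 − 20.460 = 12.100
ΔCt(paclitaxel) = 30.300 − 19.735 = 10.565
ΔΔCt = 10.565 − 12.100 = -1.535
Fold change = 2^(−(-1.535)) = 2^1.535 = 2.8979

2.898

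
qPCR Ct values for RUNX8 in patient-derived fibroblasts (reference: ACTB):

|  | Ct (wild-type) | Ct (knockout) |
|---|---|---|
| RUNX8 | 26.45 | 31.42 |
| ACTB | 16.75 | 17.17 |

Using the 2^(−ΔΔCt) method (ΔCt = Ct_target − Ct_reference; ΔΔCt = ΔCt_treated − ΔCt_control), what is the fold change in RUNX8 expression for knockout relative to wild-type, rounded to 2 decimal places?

0.04

ΔCt(wild-type) = 26.450 − 16.750 = 9.700
ΔCt(knockout) = 31.420 − 17.170 = 14.250
ΔΔCt = 14.250 − 9.700 = 4.550
Fold change = 2^(−4.550) = 0.043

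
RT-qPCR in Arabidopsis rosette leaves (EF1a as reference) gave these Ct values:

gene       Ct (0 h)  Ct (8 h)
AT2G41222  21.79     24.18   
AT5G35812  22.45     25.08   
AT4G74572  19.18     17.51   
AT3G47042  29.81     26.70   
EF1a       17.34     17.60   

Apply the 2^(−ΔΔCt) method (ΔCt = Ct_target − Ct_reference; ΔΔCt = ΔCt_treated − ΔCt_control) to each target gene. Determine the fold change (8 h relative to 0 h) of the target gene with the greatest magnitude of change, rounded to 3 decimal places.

AT2G41222: ΔΔCt = (24.18−17.60) − (21.79−17.34) = 6.58 − 4.45 = 2.13; fold change = 2^-2.13 = 0.228
AT5G35812: ΔΔCt = (25.08−17.60) − (22.45−17.34) = 7.48 − 5.11 = 2.37; fold change = 2^-2.37 = 0.193
AT4G74572: ΔΔCt = (17.51−17.60) − (19.18−17.34) = -0.09 − 1.84 = -1.93; fold change = 2^1.93 = 3.811
AT3G47042: ΔΔCt = (26.70−17.60) − (29.81−17.34) = 9.10 − 12.47 = -3.37; fold change = 2^3.37 = 10.339
AT3G47042 has the largest |ΔΔCt| = 3.37.

10.339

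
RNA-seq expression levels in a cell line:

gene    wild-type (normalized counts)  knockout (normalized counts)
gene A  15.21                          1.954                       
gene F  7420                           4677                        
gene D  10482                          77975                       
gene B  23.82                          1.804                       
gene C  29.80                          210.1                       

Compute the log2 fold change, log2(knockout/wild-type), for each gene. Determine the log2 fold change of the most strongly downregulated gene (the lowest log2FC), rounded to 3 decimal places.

log2(1.954/15.21) = -2.961  (gene A)
log2(4677/7420) = -0.666  (gene F)
log2(77975/10482) = 2.895  (gene D)
log2(1.804/23.82) = -3.723  (gene B)
log2(210.1/29.80) = 2.818  (gene C)
gene B is most strongly downregulated.

-3.723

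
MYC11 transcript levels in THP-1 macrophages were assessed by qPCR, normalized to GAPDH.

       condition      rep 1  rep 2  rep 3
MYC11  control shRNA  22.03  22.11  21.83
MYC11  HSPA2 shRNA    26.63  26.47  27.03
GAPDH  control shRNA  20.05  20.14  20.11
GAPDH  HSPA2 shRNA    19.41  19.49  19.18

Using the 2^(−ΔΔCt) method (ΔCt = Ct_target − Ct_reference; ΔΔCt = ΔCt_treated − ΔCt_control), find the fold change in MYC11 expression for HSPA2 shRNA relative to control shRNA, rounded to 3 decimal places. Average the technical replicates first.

0.023

Mean Ct: MYC11 control shRNA 21.990; MYC11 HSPA2 shRNA 26.710; GAPDH control shRNA 20.100; GAPDH HSPA2 shRNA 19.360
ΔCt(control shRNA) = 21.990 − 20.100 = 1.890
ΔCt(HSPA2 shRNA) = 26.710 − 19.360 = 7.350
ΔΔCt = 7.350 − 1.890 = 5.460
Fold change = 2^(−5.460) = 0.0227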